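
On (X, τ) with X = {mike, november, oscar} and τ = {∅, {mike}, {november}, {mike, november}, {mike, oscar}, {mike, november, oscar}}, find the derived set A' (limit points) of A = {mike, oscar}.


A' = {oscar}

For each x ∈ X, list the open sets U ∈ τ with x ∈ U, then check whether U ∩ (A ∖ {x}) ≠ ∅ for every such U.
  x = mike: open {mike} ∋ x has {mike} ∩ (A ∖ {mike}) = ∅, so x is NOT a limit point.
  x = november: open {november} ∋ x has {november} ∩ (A ∖ {november}) = ∅, so x is NOT a limit point.
  x = oscar: opens ∋ x are {mike, oscar}, {mike, november, oscar}; each meets A ∖ {oscar}, so x IS a limit point.
Collecting: A' = {oscar}.


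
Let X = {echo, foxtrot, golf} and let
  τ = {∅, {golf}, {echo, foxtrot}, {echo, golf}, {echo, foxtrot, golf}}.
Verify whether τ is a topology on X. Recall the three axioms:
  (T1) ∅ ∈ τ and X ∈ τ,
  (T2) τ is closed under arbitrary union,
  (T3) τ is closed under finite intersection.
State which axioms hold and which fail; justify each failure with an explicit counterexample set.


τ is NOT a topology on X.

Axiom (T1): ∅ ∈ τ? Yes; X ∈ τ? Yes.
Axiom (T2/T3): check pairwise unions and intersections of members of τ.
Counterexample for (T3): {echo, foxtrot} ∩ {echo, golf} = {echo} ∉ τ. Therefore τ is NOT a topology.


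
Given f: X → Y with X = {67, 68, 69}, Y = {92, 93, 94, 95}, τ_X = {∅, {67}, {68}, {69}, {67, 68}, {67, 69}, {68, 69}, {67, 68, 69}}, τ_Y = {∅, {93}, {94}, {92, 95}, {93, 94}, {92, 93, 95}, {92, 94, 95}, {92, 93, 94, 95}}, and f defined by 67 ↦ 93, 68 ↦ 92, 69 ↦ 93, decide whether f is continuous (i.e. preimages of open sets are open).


f IS continuous.

Compute f^{-1}(U) for each U ∈ τ_Y:
  U = ∅: f^{-1}(U) = ∅ ∈ τ_X ✓.
  U = {93}: f^{-1}(U) = {67, 69} ∈ τ_X ✓.
  U = {94}: f^{-1}(U) = ∅ ∈ τ_X ✓.
  U = {92, 95}: f^{-1}(U) = {68} ∈ τ_X ✓.
  U = {93, 94}: f^{-1}(U) = {67, 69} ∈ τ_X ✓.
  U = {92, 93, 95}: f^{-1}(U) = {67, 68, 69} ∈ τ_X ✓.
  U = {92, 94, 95}: f^{-1}(U) = {68} ∈ τ_X ✓.
  U = {92, 93, 94, 95}: f^{-1}(U) = {67, 68, 69} ∈ τ_X ✓.
Every preimage lies in τ_X, so f IS continuous.


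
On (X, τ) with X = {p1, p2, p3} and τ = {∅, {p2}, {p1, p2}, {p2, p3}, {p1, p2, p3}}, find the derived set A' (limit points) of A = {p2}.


A' = {p1, p3}

For each x ∈ X, list the open sets U ∈ τ with x ∈ U, then check whether U ∩ (A ∖ {x}) ≠ ∅ for every such U.
  x = p1: opens ∋ x are {p1, p2}, {p1, p2, p3}; each meets A ∖ {p1}, so x IS a limit point.
  x = p2: open {p2} ∋ x has {p2} ∩ (A ∖ {p2}) = ∅, so x is NOT a limit point.
  x = p3: opens ∋ x are {p2, p3}, {p1, p2, p3}; each meets A ∖ {p3}, so x IS a limit point.
Collecting: A' = {p1, p3}.


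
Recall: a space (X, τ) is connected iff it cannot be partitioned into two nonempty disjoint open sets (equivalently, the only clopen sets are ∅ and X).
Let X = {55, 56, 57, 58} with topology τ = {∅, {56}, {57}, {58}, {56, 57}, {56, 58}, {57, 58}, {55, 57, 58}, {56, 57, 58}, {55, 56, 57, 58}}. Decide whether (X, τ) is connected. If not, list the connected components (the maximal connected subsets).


(X, τ) is disconnected; components = [{56}, {55, 57, 58}].

Find clopen sets (U ∈ τ with X ∖ U ∈ τ):
  U = ∅, X ∖ U = {55, 56, 57, 58} — both open, so U is clopen.
  U = {56}, X ∖ U = {55, 57, 58} — both open, so U is clopen.
  U = {55, 57, 58}, X ∖ U = {56} — both open, so U is clopen.
  U = {55, 56, 57, 58}, X ∖ U = ∅ — both open, so U is clopen.
Nontrivial clopen(s) exist: e.g. {55, 57, 58}. So (X, τ) is disconnected.
Compute connected components by grouping points that agree on all clopens:
  component: {56}
  component: {55, 57, 58}


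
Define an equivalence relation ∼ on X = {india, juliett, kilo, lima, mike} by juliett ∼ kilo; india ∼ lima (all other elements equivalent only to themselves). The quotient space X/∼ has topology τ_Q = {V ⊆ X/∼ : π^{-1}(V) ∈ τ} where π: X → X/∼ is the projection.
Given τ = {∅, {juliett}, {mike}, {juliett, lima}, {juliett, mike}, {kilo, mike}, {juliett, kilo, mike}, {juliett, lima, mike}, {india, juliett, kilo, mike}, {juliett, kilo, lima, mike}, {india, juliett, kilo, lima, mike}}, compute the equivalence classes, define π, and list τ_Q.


X/∼ = {[india=lima], [juliett=kilo], [mike]}; |τ_Q| = 4.

Equivalence classes: [india=lima], [juliett=kilo], [mike].
Quotient map π: X → X/∼ sends india ↦ [india=lima], juliett ↦ [juliett=kilo], kilo ↦ [juliett=kilo], lima ↦ [india=lima], mike ↦ [mike].
For each subset V ⊆ X/∼, compute π^{-1}(V) ⊆ X and check whether π^{-1}(V) ∈ τ. V is open in τ_Q iff π^{-1}(V) ∈ τ.
  V = {}: π^{-1}(V) = ∅ ∈ τ ✓.
  V = {[india=lima]}: π^{-1}(V) = {india, lima} ∉ τ ✗.
  V = {[juliett=kilo]}: π^{-1}(V) = {juliett, kilo} ∉ τ ✗.
  V = {[india=lima], [juliett=kilo]}: π^{-1}(V) = {india, juliett, kilo, lima} ∉ τ ✗.
  V = {[mike]}: π^{-1}(V) = {mike} ∈ τ ✓.
  V = {[india=lima], [mike]}: π^{-1}(V) = {india, lima, mike} ∉ τ ✗.
  V = {[juliett=kilo], [mike]}: π^{-1}(V) = {juliett, kilo, mike} ∈ τ ✓.
  V = {[india=lima], [juliett=kilo], [mike]}: π^{-1}(V) = {india, juliett, kilo, lima, mike} ∈ τ ✓.
Open sets in the quotient: τ_Q = {{}, {[mike]}, {[juliett=kilo], [mike]}, {[india=lima], [juliett=kilo], [mike]}} (4 elements).


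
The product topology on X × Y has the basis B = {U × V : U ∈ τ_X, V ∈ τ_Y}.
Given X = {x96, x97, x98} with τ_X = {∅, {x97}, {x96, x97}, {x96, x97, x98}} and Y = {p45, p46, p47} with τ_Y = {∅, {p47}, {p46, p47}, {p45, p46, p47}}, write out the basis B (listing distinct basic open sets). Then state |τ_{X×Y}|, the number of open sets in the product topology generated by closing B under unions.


Basis B = {∅ × ∅, {x97} × {p47}, {x96, x97} × {p47}, {x97} × {p46, p47}, {x96, x97, x98} × {p47}, {x97} × {p45, p46, p47}, {x96, x97} × {p46, p47}, {x96, x97} × {p45, p46, p47}, {x96, x97, x98} × {p46, p47}, {x96, x97, x98} × {p45, p46, p47}}; |τ_{X×Y}| = 20.

Enumerate products U × V with U ∈ τ_X, V ∈ τ_Y (deduplicated):
  ∅ × ∅ = {} (∅)
  {x97} × {p47} = {(x97,p47)}
  {x96, x97} × {p47} = {(x96,p47), (x97,p47)}
  {x97} × {p46, p47} = {(x97,p46), (x97,p47)}
  {x96, x97, x98} × {p47} = {(x96,p47), (x97,p47), (x98,p47)}
  {x97} × {p45, p46, p47} = {(x97,p45), (x97,p46), (x97,p47)}
  {x96, x97} × {p46, p47} = {(x96,p46), (x96,p47), (x97,p46), (x97,p47)}
  {x96, x97} × {p45, p46, p47} = {(x96,p45), (x96,p46), (x96,p47), (x97,p45), (x97,p46), (x97,p47)}
  {x96, x97, x98} × {p46, p47} = {(x96,p46), (x96,p47), (x97,p46), (x97,p47), (x98,p46), (x98,p47)}
  {x96, x97, x98} × {p45, p46, p47} = {(x96,p45), (x96,p46), (x96,p47), (x97,p45), (x97,p46), (x97,p47), (x98,p45), (x98,p46), (x98,p47)}
These 10 distinct sets form the basis B.
Close under arbitrary unions to get τ_{X×Y}; counting gives |τ_{X×Y}| = 20.


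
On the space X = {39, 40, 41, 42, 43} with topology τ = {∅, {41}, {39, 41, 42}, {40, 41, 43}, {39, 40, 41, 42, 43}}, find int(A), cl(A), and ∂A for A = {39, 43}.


int(A) = ∅, cl(A) = {39, 40, 42, 43}, ∂A = {39, 40, 42, 43}.

Closed sets in (X, τ) are complements of opens:
  closed(X, τ) = {∅, {39, 42}, {40, 43}, {39, 40, 42, 43}, {39, 40, 41, 42, 43}}.
int(A) = ⋃ {U ∈ τ : U ⊆ A}. Opens contained in A: ∅.
Taking the union of these: int(A) = ∅.
cl(A) = ⋂ {C closed : A ⊆ C}. Closed sets containing A: {39, 40, 42, 43}, {39, 40, 41, 42, 43}.
Intersecting these: cl(A) = {39, 40, 42, 43}.
∂A = cl(A) ∖ int(A) = {39, 40, 42, 43} ∖ ∅ = {39, 40, 42, 43}.


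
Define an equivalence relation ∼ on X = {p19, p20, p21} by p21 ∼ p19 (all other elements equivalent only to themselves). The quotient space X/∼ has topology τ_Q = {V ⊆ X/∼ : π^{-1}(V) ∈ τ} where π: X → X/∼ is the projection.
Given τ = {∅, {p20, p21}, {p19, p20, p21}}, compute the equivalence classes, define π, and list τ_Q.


X/∼ = {[p19=p21], [p20]}; |τ_Q| = 2.

Equivalence classes: [p19=p21], [p20].
Quotient map π: X → X/∼ sends p19 ↦ [p19=p21], p20 ↦ [p20], p21 ↦ [p19=p21].
For each subset V ⊆ X/∼, compute π^{-1}(V) ⊆ X and check whether π^{-1}(V) ∈ τ. V is open in τ_Q iff π^{-1}(V) ∈ τ.
  V = {}: π^{-1}(V) = ∅ ∈ τ ✓.
  V = {[p19=p21]}: π^{-1}(V) = {p19, p21} ∉ τ ✗.
  V = {[p20]}: π^{-1}(V) = {p20} ∉ τ ✗.
  V = {[p19=p21], [p20]}: π^{-1}(V) = {p19, p20, p21} ∈ τ ✓.
Open sets in the quotient: τ_Q = {{}, {[p19=p21], [p20]}} (2 elements).


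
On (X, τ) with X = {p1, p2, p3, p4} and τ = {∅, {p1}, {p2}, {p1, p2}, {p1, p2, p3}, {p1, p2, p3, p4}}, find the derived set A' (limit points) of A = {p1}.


A' = {p3, p4}

For each x ∈ X, list the open sets U ∈ τ with x ∈ U, then check whether U ∩ (A ∖ {x}) ≠ ∅ for every such U.
  x = p1: open {p1} ∋ x has {p1} ∩ (A ∖ {p1}) = ∅, so x is NOT a limit point.
  x = p2: open {p2} ∋ x has {p2} ∩ (A ∖ {p2}) = ∅, so x is NOT a limit point.
  x = p3: opens ∋ x are {p1, p2, p3}, {p1, p2, p3, p4}; each meets A ∖ {p3}, so x IS a limit point.
  x = p4: opens ∋ x are {p1, p2, p3, p4}; each meets A ∖ {p4}, so x IS a limit point.
Collecting: A' = {p3, p4}.


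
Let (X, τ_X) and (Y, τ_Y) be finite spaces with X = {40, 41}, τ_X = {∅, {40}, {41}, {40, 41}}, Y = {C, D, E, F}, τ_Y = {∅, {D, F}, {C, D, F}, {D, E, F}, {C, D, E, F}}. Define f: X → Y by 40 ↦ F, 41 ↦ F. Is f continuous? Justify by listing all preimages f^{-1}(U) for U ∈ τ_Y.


f IS continuous.

Compute f^{-1}(U) for each U ∈ τ_Y:
  U = ∅: f^{-1}(U) = ∅ ∈ τ_X ✓.
  U = {D, F}: f^{-1}(U) = {40, 41} ∈ τ_X ✓.
  U = {C, D, F}: f^{-1}(U) = {40, 41} ∈ τ_X ✓.
  U = {D, E, F}: f^{-1}(U) = {40, 41} ∈ τ_X ✓.
  U = {C, D, E, F}: f^{-1}(U) = {40, 41} ∈ τ_X ✓.
Every preimage lies in τ_X, so f IS continuous.


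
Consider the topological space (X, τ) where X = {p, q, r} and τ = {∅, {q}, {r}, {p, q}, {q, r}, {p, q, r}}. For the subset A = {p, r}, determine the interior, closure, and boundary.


int(A) = {r}, cl(A) = {p, r}, ∂A = {p}.

Closed sets in (X, τ) are complements of opens:
  closed(X, τ) = {∅, {p}, {r}, {p, q}, {p, r}, {p, q, r}}.
int(A) = ⋃ {U ∈ τ : U ⊆ A}. Opens contained in A: ∅, {r}.
Taking the union of these: int(A) = {r}.
cl(A) = ⋂ {C closed : A ⊆ C}. Closed sets containing A: {p, r}, {p, q, r}.
Intersecting these: cl(A) = {p, r}.
∂A = cl(A) ∖ int(A) = {p, r} ∖ {r} = {p}.


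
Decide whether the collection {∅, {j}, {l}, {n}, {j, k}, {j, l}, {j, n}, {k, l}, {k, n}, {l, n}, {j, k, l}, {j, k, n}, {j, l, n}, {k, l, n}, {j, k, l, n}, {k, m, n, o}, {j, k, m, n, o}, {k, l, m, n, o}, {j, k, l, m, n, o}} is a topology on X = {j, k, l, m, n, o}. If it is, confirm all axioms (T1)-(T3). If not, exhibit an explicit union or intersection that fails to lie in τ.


τ is NOT a topology on X.

Axiom (T1): ∅ ∈ τ? Yes; X ∈ τ? Yes.
Axiom (T2/T3): check pairwise unions and intersections of members of τ.
Counterexample for (T3): {j, k} ∩ {k, l} = {k} ∉ τ. Therefore τ is NOT a topology.


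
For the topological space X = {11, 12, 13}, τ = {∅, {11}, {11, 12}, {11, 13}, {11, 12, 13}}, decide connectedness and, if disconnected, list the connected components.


(X, τ) is connected.

Find clopen sets (U ∈ τ with X ∖ U ∈ τ):
  U = ∅, X ∖ U = {11, 12, 13} — both open, so U is clopen.
  U = {11, 12, 13}, X ∖ U = ∅ — both open, so U is clopen.
Only trivial clopens (∅ and X) exist, so (X, τ) is connected.
Compute connected components by grouping points that agree on all clopens:
  component: {11, 12, 13}


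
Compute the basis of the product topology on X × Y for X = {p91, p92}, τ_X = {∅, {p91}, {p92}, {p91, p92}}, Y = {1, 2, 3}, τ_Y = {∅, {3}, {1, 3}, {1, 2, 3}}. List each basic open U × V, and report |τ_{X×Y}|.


Basis B = {∅ × ∅, {p91} × {3}, {p92} × {3}, {p91} × {1, 3}, {p91, p92} × {3}, {p92} × {1, 3}, {p91} × {1, 2, 3}, {p92} × {1, 2, 3}, {p91, p92} × {1, 3}, {p91, p92} × {1, 2, 3}}; |τ_{X×Y}| = 16.

Enumerate products U × V with U ∈ τ_X, V ∈ τ_Y (deduplicated):
  ∅ × ∅ = {} (∅)
  {p91} × {3} = {(p91,3)}
  {p92} × {3} = {(p92,3)}
  {p91} × {1, 3} = {(p91,1), (p91,3)}
  {p91, p92} × {3} = {(p91,3), (p92,3)}
  {p92} × {1, 3} = {(p92,1), (p92,3)}
  {p91} × {1, 2, 3} = {(p91,1), (p91,2), (p91,3)}
  {p92} × {1, 2, 3} = {(p92,1), (p92,2), (p92,3)}
  {p91, p92} × {1, 3} = {(p91,1), (p91,3), (p92,1), (p92,3)}
  {p91, p92} × {1, 2, 3} = {(p91,1), (p91,2), (p91,3), (p92,1), (p92,2), (p92,3)}
These 10 distinct sets form the basis B.
Close under arbitrary unions to get τ_{X×Y}; counting gives |τ_{X×Y}| = 16.


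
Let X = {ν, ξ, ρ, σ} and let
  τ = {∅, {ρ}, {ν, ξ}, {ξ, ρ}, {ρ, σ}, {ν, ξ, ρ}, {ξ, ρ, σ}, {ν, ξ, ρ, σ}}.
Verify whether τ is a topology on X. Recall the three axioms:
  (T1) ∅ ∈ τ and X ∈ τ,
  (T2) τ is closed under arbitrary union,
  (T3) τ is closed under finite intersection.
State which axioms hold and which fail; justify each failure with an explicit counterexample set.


τ is NOT a topology on X.

Axiom (T1): ∅ ∈ τ? Yes; X ∈ τ? Yes.
Axiom (T2/T3): check pairwise unions and intersections of members of τ.
Counterexample for (T3): {ν, ξ} ∩ {ξ, ρ} = {ξ} ∉ τ. Therefore τ is NOT a topology.


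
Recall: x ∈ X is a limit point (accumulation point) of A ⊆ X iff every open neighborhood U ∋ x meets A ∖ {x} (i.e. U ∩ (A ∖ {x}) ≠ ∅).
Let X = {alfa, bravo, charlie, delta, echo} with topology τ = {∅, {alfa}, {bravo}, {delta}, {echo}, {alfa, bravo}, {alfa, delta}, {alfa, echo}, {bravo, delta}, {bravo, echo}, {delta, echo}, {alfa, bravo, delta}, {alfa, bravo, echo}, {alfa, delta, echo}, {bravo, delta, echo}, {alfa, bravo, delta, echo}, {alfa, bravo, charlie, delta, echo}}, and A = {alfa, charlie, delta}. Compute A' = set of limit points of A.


A' = {charlie}

For each x ∈ X, list the open sets U ∈ τ with x ∈ U, then check whether U ∩ (A ∖ {x}) ≠ ∅ for every such U.
  x = alfa: open {alfa} ∋ x has {alfa} ∩ (A ∖ {alfa}) = ∅, so x is NOT a limit point.
  x = bravo: open {bravo} ∋ x has {bravo} ∩ (A ∖ {bravo}) = ∅, so x is NOT a limit point.
  x = charlie: opens ∋ x are {alfa, bravo, charlie, delta, echo}; each meets A ∖ {charlie}, so x IS a limit point.
  x = delta: open {delta} ∋ x has {delta} ∩ (A ∖ {delta}) = ∅, so x is NOT a limit point.
  x = echo: open {echo} ∋ x has {echo} ∩ (A ∖ {echo}) = ∅, so x is NOT a limit point.
Collecting: A' = {charlie}.


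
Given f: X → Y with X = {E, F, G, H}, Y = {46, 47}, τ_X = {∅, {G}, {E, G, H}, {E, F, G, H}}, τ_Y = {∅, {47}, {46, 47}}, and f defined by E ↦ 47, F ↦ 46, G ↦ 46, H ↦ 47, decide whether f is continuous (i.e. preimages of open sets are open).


f is NOT continuous.

Compute f^{-1}(U) for each U ∈ τ_Y:
  U = ∅: f^{-1}(U) = ∅ ∈ τ_X ✓.
  U = {47}: f^{-1}(U) = {E, H} ∉ τ_X ✗.
  U = {46, 47}: f^{-1}(U) = {E, F, G, H} ∈ τ_X ✓.
Found U = {47} with f^{-1}(U) = {E, H} not in τ_X. Therefore f is NOT continuous.


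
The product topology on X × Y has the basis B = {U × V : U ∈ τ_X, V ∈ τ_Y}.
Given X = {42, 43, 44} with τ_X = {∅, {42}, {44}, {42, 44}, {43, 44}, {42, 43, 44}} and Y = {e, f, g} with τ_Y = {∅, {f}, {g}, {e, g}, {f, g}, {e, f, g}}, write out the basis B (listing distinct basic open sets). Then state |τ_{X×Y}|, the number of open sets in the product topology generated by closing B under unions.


Basis B = {∅ × ∅, {42} × {f}, {42} × {g}, {44} × {f}, {44} × {g}, {42} × {e, g}, {42} × {f, g}, {42, 44} × {f}, {42, 44} × {g}, {43, 44} × {f}, {43, 44} × {g}, {44} × {e, g}, {44} × {f, g}, {42} × {e, f, g}, {42, 43, 44} × {f}, {42, 43, 44} × {g}, {44} × {e, f, g}, {42, 44} × {e, g}, {42, 44} × {f, g}, {43, 44} × {e, g}, {43, 44} × {f, g}, {42, 44} × {e, f, g}, {42, 43, 44} × {e, g}, {42, 43, 44} × {f, g}, {43, 44} × {e, f, g}, {42, 43, 44} × {e, f, g}}; |τ_{X×Y}| = 108.

Enumerate products U × V with U ∈ τ_X, V ∈ τ_Y (deduplicated):
  ∅ × ∅ = {} (∅)
  {42} × {f} = {(42,f)}
  {42} × {g} = {(42,g)}
  {44} × {f} = {(44,f)}
  {44} × {g} = {(44,g)}
  {42} × {e, g} = {(42,e), (42,g)}
  {42} × {f, g} = {(42,f), (42,g)}
  {42, 44} × {f} = {(42,f), (44,f)}
  {42, 44} × {g} = {(42,g), (44,g)}
  {43, 44} × {f} = {(43,f), (44,f)}
  {43, 44} × {g} = {(43,g), (44,g)}
  {44} × {e, g} = {(44,e), (44,g)}
  {44} × {f, g} = {(44,f), (44,g)}
  {42} × {e, f, g} = {(42,e), (42,f), (42,g)}
  {42, 43, 44} × {f} = {(42,f), (43,f), (44,f)}
  {42, 43, 44} × {g} = {(42,g), (43,g), (44,g)}
  {44} × {e, f, g} = {(44,e), (44,f), (44,g)}
  {42, 44} × {e, g} = {(42,e), (42,g), (44,e), (44,g)}
  {42, 44} × {f, g} = {(42,f), (42,g), (44,f), (44,g)}
  {43, 44} × {e, g} = {(43,e), (43,g), (44,e), (44,g)}
  {43, 44} × {f, g} = {(43,f), (43,g), (44,f), (44,g)}
  {42, 44} × {e, f, g} = {(42,e), (42,f), (42,g), (44,e), (44,f), (44,g)}
  {42, 43, 44} × {e, g} = {(42,e), (42,g), (43,e), (43,g), (44,e), (44,g)}
  {42, 43, 44} × {f, g} = {(42,f), (42,g), (43,f), (43,g), (44,f), (44,g)}
  {43, 44} × {e, f, g} = {(43,e), (43,f), (43,g), (44,e), (44,f), (44,g)}
  {42, 43, 44} × {e, f, g} = {(42,e), (42,f), (42,g), (43,e), (43,f), (43,g), (44,e), (44,f), (44,g)}
These 26 distinct sets form the basis B.
Close under arbitrary unions to get τ_{X×Y}; counting gives |τ_{X×Y}| = 108.


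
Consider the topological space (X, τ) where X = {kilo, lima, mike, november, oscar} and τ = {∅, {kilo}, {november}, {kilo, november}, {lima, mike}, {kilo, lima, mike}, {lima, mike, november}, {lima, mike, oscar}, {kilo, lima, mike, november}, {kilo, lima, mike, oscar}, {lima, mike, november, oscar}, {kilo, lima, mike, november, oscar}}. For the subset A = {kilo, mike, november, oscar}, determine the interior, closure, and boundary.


int(A) = {kilo, november}, cl(A) = {kilo, lima, mike, november, oscar}, ∂A = {lima, mike, oscar}.

Closed sets in (X, τ) are complements of opens:
  closed(X, τ) = {∅, {kilo}, {november}, {oscar}, {kilo, november}, {kilo, oscar}, {november, oscar}, {kilo, november, oscar}, {lima, mike, oscar}, {kilo, lima, mike, oscar}, {lima, mike, november, oscar}, {kilo, lima, mike, november, oscar}}.
int(A) = ⋃ {U ∈ τ : U ⊆ A}. Opens contained in A: ∅, {kilo}, {november}, {kilo, november}.
Taking the union of these: int(A) = {kilo, november}.
cl(A) = ⋂ {C closed : A ⊆ C}. Closed sets containing A: {kilo, lima, mike, november, oscar}.
Intersecting these: cl(A) = {kilo, lima, mike, november, oscar}.
∂A = cl(A) ∖ int(A) = {kilo, lima, mike, november, oscar} ∖ {kilo, november} = {lima, mike, oscar}.


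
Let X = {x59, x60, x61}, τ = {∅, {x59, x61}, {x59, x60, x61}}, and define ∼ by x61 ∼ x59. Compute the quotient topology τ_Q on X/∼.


X/∼ = {[x59=x61], [x60]}; |τ_Q| = 3.

Equivalence classes: [x59=x61], [x60].
Quotient map π: X → X/∼ sends x59 ↦ [x59=x61], x60 ↦ [x60], x61 ↦ [x59=x61].
For each subset V ⊆ X/∼, compute π^{-1}(V) ⊆ X and check whether π^{-1}(V) ∈ τ. V is open in τ_Q iff π^{-1}(V) ∈ τ.
  V = {}: π^{-1}(V) = ∅ ∈ τ ✓.
  V = {[x59=x61]}: π^{-1}(V) = {x59, x61} ∈ τ ✓.
  V = {[x60]}: π^{-1}(V) = {x60} ∉ τ ✗.
  V = {[x59=x61], [x60]}: π^{-1}(V) = {x59, x60, x61} ∈ τ ✓.
Open sets in the quotient: τ_Q = {{}, {[x59=x61]}, {[x59=x61], [x60]}} (3 elements).


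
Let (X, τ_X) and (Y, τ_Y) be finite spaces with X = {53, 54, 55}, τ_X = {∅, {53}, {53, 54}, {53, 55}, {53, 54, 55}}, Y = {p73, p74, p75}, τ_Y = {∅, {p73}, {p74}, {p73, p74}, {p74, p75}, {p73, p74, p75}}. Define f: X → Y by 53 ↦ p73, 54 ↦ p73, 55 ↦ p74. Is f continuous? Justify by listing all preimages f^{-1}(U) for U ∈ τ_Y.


f is NOT continuous.

Compute f^{-1}(U) for each U ∈ τ_Y:
  U = ∅: f^{-1}(U) = ∅ ∈ τ_X ✓.
  U = {p73}: f^{-1}(U) = {53, 54} ∈ τ_X ✓.
  U = {p74}: f^{-1}(U) = {55} ∉ τ_X ✗.
  U = {p73, p74}: f^{-1}(U) = {53, 54, 55} ∈ τ_X ✓.
  U = {p74, p75}: f^{-1}(U) = {55} ∉ τ_X ✗.
  U = {p73, p74, p75}: f^{-1}(U) = {53, 54, 55} ∈ τ_X ✓.
Found U = {p74} with f^{-1}(U) = {55} not in τ_X. Therefore f is NOT continuous.


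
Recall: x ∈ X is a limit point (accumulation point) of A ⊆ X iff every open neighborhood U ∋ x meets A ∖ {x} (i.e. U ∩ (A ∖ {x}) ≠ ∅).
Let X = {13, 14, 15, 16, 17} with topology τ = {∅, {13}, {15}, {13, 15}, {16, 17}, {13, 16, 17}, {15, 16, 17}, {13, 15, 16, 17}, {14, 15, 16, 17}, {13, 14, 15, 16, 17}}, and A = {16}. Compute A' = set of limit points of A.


A' = {14, 17}

For each x ∈ X, list the open sets U ∈ τ with x ∈ U, then check whether U ∩ (A ∖ {x}) ≠ ∅ for every such U.
  x = 13: open {13} ∋ x has {13} ∩ (A ∖ {13}) = ∅, so x is NOT a limit point.
  x = 14: opens ∋ x are {14, 15, 16, 17}, {13, 14, 15, 16, 17}; each meets A ∖ {14}, so x IS a limit point.
  x = 15: open {15} ∋ x has {15} ∩ (A ∖ {15}) = ∅, so x is NOT a limit point.
  x = 16: open {16, 17} ∋ x has {16, 17} ∩ (A ∖ {16}) = ∅, so x is NOT a limit point.
  x = 17: opens ∋ x are {16, 17}, {13, 16, 17}, {15, 16, 17}, {13, 15, 16, 17}, {14, 15, 16, 17}, {13, 14, 15, 16, 17}; each meets A ∖ {17}, so x IS a limit point.
Collecting: A' = {14, 17}.


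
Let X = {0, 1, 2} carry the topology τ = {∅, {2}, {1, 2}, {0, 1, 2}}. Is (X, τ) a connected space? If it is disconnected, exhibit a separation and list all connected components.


(X, τ) is connected.

Find clopen sets (U ∈ τ with X ∖ U ∈ τ):
  U = ∅, X ∖ U = {0, 1, 2} — both open, so U is clopen.
  U = {0, 1, 2}, X ∖ U = ∅ — both open, so U is clopen.
Only trivial clopens (∅ and X) exist, so (X, τ) is connected.
Compute connected components by grouping points that agree on all clopens:
  component: {0, 1, 2}


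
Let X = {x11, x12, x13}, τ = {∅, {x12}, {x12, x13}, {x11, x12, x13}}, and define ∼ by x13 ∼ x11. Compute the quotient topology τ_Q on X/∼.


X/∼ = {[x11=x13], [x12]}; |τ_Q| = 3.

Equivalence classes: [x11=x13], [x12].
Quotient map π: X → X/∼ sends x11 ↦ [x11=x13], x12 ↦ [x12], x13 ↦ [x11=x13].
For each subset V ⊆ X/∼, compute π^{-1}(V) ⊆ X and check whether π^{-1}(V) ∈ τ. V is open in τ_Q iff π^{-1}(V) ∈ τ.
  V = {}: π^{-1}(V) = ∅ ∈ τ ✓.
  V = {[x11=x13]}: π^{-1}(V) = {x11, x13} ∉ τ ✗.
  V = {[x12]}: π^{-1}(V) = {x12} ∈ τ ✓.
  V = {[x11=x13], [x12]}: π^{-1}(V) = {x11, x12, x13} ∈ τ ✓.
Open sets in the quotient: τ_Q = {{}, {[x12]}, {[x11=x13], [x12]}} (3 elements).


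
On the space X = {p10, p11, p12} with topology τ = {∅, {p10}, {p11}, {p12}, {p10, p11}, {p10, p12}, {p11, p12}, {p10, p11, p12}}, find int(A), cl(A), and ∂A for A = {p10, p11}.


int(A) = {p10, p11}, cl(A) = {p10, p11}, ∂A = ∅.

Closed sets in (X, τ) are complements of opens:
  closed(X, τ) = {∅, {p10}, {p11}, {p12}, {p10, p11}, {p10, p12}, {p11, p12}, {p10, p11, p12}}.
int(A) = ⋃ {U ∈ τ : U ⊆ A}. Opens contained in A: ∅, {p10}, {p11}, {p10, p11}.
Taking the union of these: int(A) = {p10, p11}.
cl(A) = ⋂ {C closed : A ⊆ C}. Closed sets containing A: {p10, p11}, {p10, p11, p12}.
Intersecting these: cl(A) = {p10, p11}.
∂A = cl(A) ∖ int(A) = {p10, p11} ∖ {p10, p11} = ∅.


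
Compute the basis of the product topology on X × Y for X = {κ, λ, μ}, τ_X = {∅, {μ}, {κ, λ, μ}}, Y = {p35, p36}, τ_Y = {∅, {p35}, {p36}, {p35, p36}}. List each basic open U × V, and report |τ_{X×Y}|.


Basis B = {∅ × ∅, {μ} × {p35}, {μ} × {p36}, {μ} × {p35, p36}, {κ, λ, μ} × {p35}, {κ, λ, μ} × {p36}, {κ, λ, μ} × {p35, p36}}; |τ_{X×Y}| = 9.

Enumerate products U × V with U ∈ τ_X, V ∈ τ_Y (deduplicated):
  ∅ × ∅ = {} (∅)
  {μ} × {p35} = {(μ,p35)}
  {μ} × {p36} = {(μ,p36)}
  {μ} × {p35, p36} = {(μ,p35), (μ,p36)}
  {κ, λ, μ} × {p35} = {(κ,p35), (λ,p35), (μ,p35)}
  {κ, λ, μ} × {p36} = {(κ,p36), (λ,p36), (μ,p36)}
  {κ, λ, μ} × {p35, p36} = {(κ,p35), (κ,p36), (λ,p35), (λ,p36), (μ,p35), (μ,p36)}
These 7 distinct sets form the basis B.
Close under arbitrary unions to get τ_{X×Y}; counting gives |τ_{X×Y}| = 9.


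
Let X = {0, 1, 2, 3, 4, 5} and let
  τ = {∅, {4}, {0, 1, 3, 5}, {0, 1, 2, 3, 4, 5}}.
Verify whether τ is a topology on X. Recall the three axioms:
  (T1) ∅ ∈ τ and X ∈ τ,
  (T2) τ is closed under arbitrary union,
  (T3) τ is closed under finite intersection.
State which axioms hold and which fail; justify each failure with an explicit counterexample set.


τ is NOT a topology on X.

Axiom (T1): ∅ ∈ τ? Yes; X ∈ τ? Yes.
Axiom (T2/T3): check pairwise unions and intersections of members of τ.
Counterexample for (T2): {4} ∪ {0, 1, 3, 5} = {0, 1, 3, 4, 5} ∉ τ. Therefore τ is NOT a topology.


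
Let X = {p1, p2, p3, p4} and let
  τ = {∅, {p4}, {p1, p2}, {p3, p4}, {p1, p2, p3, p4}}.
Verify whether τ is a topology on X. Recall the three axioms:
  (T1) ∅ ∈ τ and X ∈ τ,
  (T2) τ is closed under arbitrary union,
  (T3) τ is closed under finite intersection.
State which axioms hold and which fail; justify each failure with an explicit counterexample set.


τ is NOT a topology on X.

Axiom (T1): ∅ ∈ τ? Yes; X ∈ τ? Yes.
Axiom (T2/T3): check pairwise unions and intersections of members of τ.
Counterexample for (T2): {p4} ∪ {p1, p2} = {p1, p2, p4} ∉ τ. Therefore τ is NOT a topology.


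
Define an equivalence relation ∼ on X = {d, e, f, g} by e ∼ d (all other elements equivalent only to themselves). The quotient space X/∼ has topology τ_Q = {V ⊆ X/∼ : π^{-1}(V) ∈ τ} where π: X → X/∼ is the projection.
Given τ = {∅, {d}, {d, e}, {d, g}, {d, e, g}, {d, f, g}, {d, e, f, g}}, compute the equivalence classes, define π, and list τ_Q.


X/∼ = {[d=e], [f], [g]}; |τ_Q| = 4.

Equivalence classes: [d=e], [f], [g].
Quotient map π: X → X/∼ sends d ↦ [d=e], e ↦ [d=e], f ↦ [f], g ↦ [g].
For each subset V ⊆ X/∼, compute π^{-1}(V) ⊆ X and check whether π^{-1}(V) ∈ τ. V is open in τ_Q iff π^{-1}(V) ∈ τ.
  V = {}: π^{-1}(V) = ∅ ∈ τ ✓.
  V = {[d=e]}: π^{-1}(V) = {d, e} ∈ τ ✓.
  V = {[f]}: π^{-1}(V) = {f} ∉ τ ✗.
  V = {[d=e], [f]}: π^{-1}(V) = {d, e, f} ∉ τ ✗.
  V = {[g]}: π^{-1}(V) = {g} ∉ τ ✗.
  V = {[d=e], [g]}: π^{-1}(V) = {d, e, g} ∈ τ ✓.
  V = {[f], [g]}: π^{-1}(V) = {f, g} ∉ τ ✗.
  V = {[d=e], [f], [g]}: π^{-1}(V) = {d, e, f, g} ∈ τ ✓.
Open sets in the quotient: τ_Q = {{}, {[d=e]}, {[d=e], [g]}, {[d=e], [f], [g]}} (4 elements).


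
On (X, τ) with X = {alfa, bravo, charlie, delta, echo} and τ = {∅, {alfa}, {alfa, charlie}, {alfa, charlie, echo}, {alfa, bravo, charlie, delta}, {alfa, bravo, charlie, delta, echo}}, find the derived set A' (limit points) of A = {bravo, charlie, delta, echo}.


A' = {bravo, delta, echo}

For each x ∈ X, list the open sets U ∈ τ with x ∈ U, then check whether U ∩ (A ∖ {x}) ≠ ∅ for every such U.
  x = alfa: open {alfa} ∋ x has {alfa} ∩ (A ∖ {alfa}) = ∅, so x is NOT a limit point.
  x = bravo: opens ∋ x are {alfa, bravo, charlie, delta}, {alfa, bravo, charlie, delta, echo}; each meets A ∖ {bravo}, so x IS a limit point.
  x = charlie: open {alfa, charlie} ∋ x has {alfa, charlie} ∩ (A ∖ {charlie}) = ∅, so x is NOT a limit point.
  x = delta: opens ∋ x are {alfa, bravo, charlie, delta}, {alfa, bravo, charlie, delta, echo}; each meets A ∖ {delta}, so x IS a limit point.
  x = echo: opens ∋ x are {alfa, charlie, echo}, {alfa, bravo, charlie, delta, echo}; each meets A ∖ {echo}, so x IS a limit point.
Collecting: A' = {bravo, delta, echo}.


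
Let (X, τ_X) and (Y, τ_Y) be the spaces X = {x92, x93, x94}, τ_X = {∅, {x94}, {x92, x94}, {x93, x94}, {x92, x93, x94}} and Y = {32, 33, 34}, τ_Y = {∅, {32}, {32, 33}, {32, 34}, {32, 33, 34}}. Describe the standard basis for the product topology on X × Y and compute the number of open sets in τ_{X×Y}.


Basis B = {∅ × ∅, {x94} × {32}, {x92, x94} × {32}, {x93, x94} × {32}, {x94} × {32, 33}, {x94} × {32, 34}, {x92, x93, x94} × {32}, {x94} × {32, 33, 34}, {x92, x94} × {32, 33}, {x92, x94} × {32, 34}, {x93, x94} × {32, 33}, {x93, x94} × {32, 34}, {x92, x94} × {32, 33, 34}, {x92, x93, x94} × {32, 33}, {x92, x93, x94} × {32, 34}, {x93, x94} × {32, 33, 34}, {x92, x93, x94} × {32, 33, 34}}; |τ_{X×Y}| = 48.

Enumerate products U × V with U ∈ τ_X, V ∈ τ_Y (deduplicated):
  ∅ × ∅ = {} (∅)
  {x94} × {32} = {(x94,32)}
  {x92, x94} × {32} = {(x92,32), (x94,32)}
  {x93, x94} × {32} = {(x93,32), (x94,32)}
  {x94} × {32, 33} = {(x94,32), (x94,33)}
  {x94} × {32, 34} = {(x94,32), (x94,34)}
  {x92, x93, x94} × {32} = {(x92,32), (x93,32), (x94,32)}
  {x94} × {32, 33, 34} = {(x94,32), (x94,33), (x94,34)}
  {x92, x94} × {32, 33} = {(x92,32), (x92,33), (x94,32), (x94,33)}
  {x92, x94} × {32, 34} = {(x92,32), (x92,34), (x94,32), (x94,34)}
  {x93, x94} × {32, 33} = {(x93,32), (x93,33), (x94,32), (x94,33)}
  {x93, x94} × {32, 34} = {(x93,32), (x93,34), (x94,32), (x94,34)}
  {x92, x94} × {32, 33, 34} = {(x92,32), (x92,33), (x92,34), (x94,32), (x94,33), (x94,34)}
  {x92, x93, x94} × {32, 33} = {(x92,32), (x92,33), (x93,32), (x93,33), (x94,32), (x94,33)}
  {x92, x93, x94} × {32, 34} = {(x92,32), (x92,34), (x93,32), (x93,34), (x94,32), (x94,34)}
  {x93, x94} × {32, 33, 34} = {(x93,32), (x93,33), (x93,34), (x94,32), (x94,33), (x94,34)}
  {x92, x93, x94} × {32, 33, 34} = {(x92,32), (x92,33), (x92,34), (x93,32), (x93,33), (x93,34), (x94,32), (x94,33), (x94,34)}
These 17 distinct sets form the basis B.
Close under arbitrary unions to get τ_{X×Y}; counting gives |τ_{X×Y}| = 48.


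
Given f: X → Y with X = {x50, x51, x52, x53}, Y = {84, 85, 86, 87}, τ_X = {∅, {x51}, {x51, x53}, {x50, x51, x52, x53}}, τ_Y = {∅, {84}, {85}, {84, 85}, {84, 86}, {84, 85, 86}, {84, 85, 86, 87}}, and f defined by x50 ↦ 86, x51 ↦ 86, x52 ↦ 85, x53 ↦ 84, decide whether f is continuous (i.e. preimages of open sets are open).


f is NOT continuous.

Compute f^{-1}(U) for each U ∈ τ_Y:
  U = ∅: f^{-1}(U) = ∅ ∈ τ_X ✓.
  U = {84}: f^{-1}(U) = {x53} ∉ τ_X ✗.
  U = {85}: f^{-1}(U) = {x52} ∉ τ_X ✗.
  U = {84, 85}: f^{-1}(U) = {x52, x53} ∉ τ_X ✗.
  U = {84, 86}: f^{-1}(U) = {x50, x51, x53} ∉ τ_X ✗.
  U = {84, 85, 86}: f^{-1}(U) = {x50, x51, x52, x53} ∈ τ_X ✓.
  U = {84, 85, 86, 87}: f^{-1}(U) = {x50, x51, x52, x53} ∈ τ_X ✓.
Found U = {84} with f^{-1}(U) = {x53} not in τ_X. Therefore f is NOT continuous.


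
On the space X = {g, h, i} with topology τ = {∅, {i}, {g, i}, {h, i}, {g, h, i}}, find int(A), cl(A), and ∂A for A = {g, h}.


int(A) = ∅, cl(A) = {g, h}, ∂A = {g, h}.

Closed sets in (X, τ) are complements of opens:
  closed(X, τ) = {∅, {g}, {h}, {g, h}, {g, h, i}}.
int(A) = ⋃ {U ∈ τ : U ⊆ A}. Opens contained in A: ∅.
Taking the union of these: int(A) = ∅.
cl(A) = ⋂ {C closed : A ⊆ C}. Closed sets containing A: {g, h}, {g, h, i}.
Intersecting these: cl(A) = {g, h}.
∂A = cl(A) ∖ int(A) = {g, h} ∖ ∅ = {g, h}.


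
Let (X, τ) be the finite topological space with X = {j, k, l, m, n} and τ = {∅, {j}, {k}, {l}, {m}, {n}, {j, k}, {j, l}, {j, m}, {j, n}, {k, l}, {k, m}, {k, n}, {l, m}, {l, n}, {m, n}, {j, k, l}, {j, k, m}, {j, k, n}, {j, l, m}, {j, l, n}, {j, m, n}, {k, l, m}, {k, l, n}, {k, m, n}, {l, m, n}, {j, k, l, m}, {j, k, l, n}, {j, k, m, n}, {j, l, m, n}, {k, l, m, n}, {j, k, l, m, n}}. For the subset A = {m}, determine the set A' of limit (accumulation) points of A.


A' = ∅

For each x ∈ X, list the open sets U ∈ τ with x ∈ U, then check whether U ∩ (A ∖ {x}) ≠ ∅ for every such U.
  x = j: open {j} ∋ x has {j} ∩ (A ∖ {j}) = ∅, so x is NOT a limit point.
  x = k: open {k} ∋ x has {k} ∩ (A ∖ {k}) = ∅, so x is NOT a limit point.
  x = l: open {l} ∋ x has {l} ∩ (A ∖ {l}) = ∅, so x is NOT a limit point.
  x = m: open {m} ∋ x has {m} ∩ (A ∖ {m}) = ∅, so x is NOT a limit point.
  x = n: open {n} ∋ x has {n} ∩ (A ∖ {n}) = ∅, so x is NOT a limit point.
Collecting: A' = ∅.


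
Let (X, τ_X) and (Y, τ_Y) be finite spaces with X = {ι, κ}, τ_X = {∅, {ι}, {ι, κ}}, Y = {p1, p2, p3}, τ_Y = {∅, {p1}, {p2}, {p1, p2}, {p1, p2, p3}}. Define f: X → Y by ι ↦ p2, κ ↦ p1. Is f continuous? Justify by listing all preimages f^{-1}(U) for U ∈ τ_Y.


f is NOT continuous.

Compute f^{-1}(U) for each U ∈ τ_Y:
  U = ∅: f^{-1}(U) = ∅ ∈ τ_X ✓.
  U = {p1}: f^{-1}(U) = {κ} ∉ τ_X ✗.
  U = {p2}: f^{-1}(U) = {ι} ∈ τ_X ✓.
  U = {p1, p2}: f^{-1}(U) = {ι, κ} ∈ τ_X ✓.
  U = {p1, p2, p3}: f^{-1}(U) = {ι, κ} ∈ τ_X ✓.
Found U = {p1} with f^{-1}(U) = {κ} not in τ_X. Therefore f is NOT continuous.


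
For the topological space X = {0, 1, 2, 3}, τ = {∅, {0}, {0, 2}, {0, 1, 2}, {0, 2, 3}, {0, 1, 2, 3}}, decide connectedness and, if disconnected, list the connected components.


(X, τ) is connected.

Find clopen sets (U ∈ τ with X ∖ U ∈ τ):
  U = ∅, X ∖ U = {0, 1, 2, 3} — both open, so U is clopen.
  U = {0, 1, 2, 3}, X ∖ U = ∅ — both open, so U is clopen.
Only trivial clopens (∅ and X) exist, so (X, τ) is connected.
Compute connected components by grouping points that agree on all clopens:
  component: {0, 1, 2, 3}


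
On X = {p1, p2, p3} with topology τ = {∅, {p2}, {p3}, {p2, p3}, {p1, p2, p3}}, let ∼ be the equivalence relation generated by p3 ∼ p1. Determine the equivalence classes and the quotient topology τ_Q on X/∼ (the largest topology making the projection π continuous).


X/∼ = {[p1=p3], [p2]}; |τ_Q| = 3.

Equivalence classes: [p1=p3], [p2].
Quotient map π: X → X/∼ sends p1 ↦ [p1=p3], p2 ↦ [p2], p3 ↦ [p1=p3].
For each subset V ⊆ X/∼, compute π^{-1}(V) ⊆ X and check whether π^{-1}(V) ∈ τ. V is open in τ_Q iff π^{-1}(V) ∈ τ.
  V = {}: π^{-1}(V) = ∅ ∈ τ ✓.
  V = {[p1=p3]}: π^{-1}(V) = {p1, p3} ∉ τ ✗.
  V = {[p2]}: π^{-1}(V) = {p2} ∈ τ ✓.
  V = {[p1=p3], [p2]}: π^{-1}(V) = {p1, p2, p3} ∈ τ ✓.
Open sets in the quotient: τ_Q = {{}, {[p2]}, {[p1=p3], [p2]}} (3 elements).


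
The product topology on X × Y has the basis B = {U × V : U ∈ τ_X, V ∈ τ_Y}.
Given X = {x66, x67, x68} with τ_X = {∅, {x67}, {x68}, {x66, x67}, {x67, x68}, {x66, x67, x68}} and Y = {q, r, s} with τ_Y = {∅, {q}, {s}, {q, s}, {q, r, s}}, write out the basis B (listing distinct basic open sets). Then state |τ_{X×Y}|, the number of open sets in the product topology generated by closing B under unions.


Basis B = {∅ × ∅, {x67} × {q}, {x67} × {s}, {x68} × {q}, {x68} × {s}, {x66, x67} × {q}, {x66, x67} × {s}, {x67} × {q, s}, {x67, x68} × {q}, {x67, x68} × {s}, {x68} × {q, s}, {x66, x67, x68} × {q}, {x66, x67, x68} × {s}, {x67} × {q, r, s}, {x68} × {q, r, s}, {x66, x67} × {q, s}, {x67, x68} × {q, s}, {x66, x67} × {q, r, s}, {x66, x67, x68} × {q, s}, {x67, x68} × {q, r, s}, {x66, x67, x68} × {q, r, s}}; |τ_{X×Y}| = 70.

Enumerate products U × V with U ∈ τ_X, V ∈ τ_Y (deduplicated):
  ∅ × ∅ = {} (∅)
  {x67} × {q} = {(x67,q)}
  {x67} × {s} = {(x67,s)}
  {x68} × {q} = {(x68,q)}
  {x68} × {s} = {(x68,s)}
  {x66, x67} × {q} = {(x66,q), (x67,q)}
  {x66, x67} × {s} = {(x66,s), (x67,s)}
  {x67} × {q, s} = {(x67,q), (x67,s)}
  {x67, x68} × {q} = {(x67,q), (x68,q)}
  {x67, x68} × {s} = {(x67,s), (x68,s)}
  {x68} × {q, s} = {(x68,q), (x68,s)}
  {x66, x67, x68} × {q} = {(x66,q), (x67,q), (x68,q)}
  {x66, x67, x68} × {s} = {(x66,s), (x67,s), (x68,s)}
  {x67} × {q, r, s} = {(x67,q), (x67,r), (x67,s)}
  {x68} × {q, r, s} = {(x68,q), (x68,r), (x68,s)}
  {x66, x67} × {q, s} = {(x66,q), (x66,s), (x67,q), (x67,s)}
  {x67, x68} × {q, s} = {(x67,q), (x67,s), (x68,q), (x68,s)}
  {x66, x67} × {q, r, s} = {(x66,q), (x66,r), (x66,s), (x67,q), (x67,r), (x67,s)}
  {x66, x67, x68} × {q, s} = {(x66,q), (x66,s), (x67,q), (x67,s), (x68,q), (x68,s)}
  {x67, x68} × {q, r, s} = {(x67,q), (x67,r), (x67,s), (x68,q), (x68,r), (x68,s)}
  {x66, x67, x68} × {q, r, s} = {(x66,q), (x66,r), (x66,s), (x67,q), (x67,r), (x67,s), (x68,q), (x68,r), (x68,s)}
These 21 distinct sets form the basis B.
Close under arbitrary unions to get τ_{X×Y}; counting gives |τ_{X×Y}| = 70.


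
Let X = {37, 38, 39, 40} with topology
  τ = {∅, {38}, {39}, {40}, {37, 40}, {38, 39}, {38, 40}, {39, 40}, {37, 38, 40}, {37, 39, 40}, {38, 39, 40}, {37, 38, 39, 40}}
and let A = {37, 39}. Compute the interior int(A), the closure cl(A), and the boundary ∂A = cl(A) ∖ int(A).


int(A) = {39}, cl(A) = {37, 39}, ∂A = {37}.

Closed sets in (X, τ) are complements of opens:
  closed(X, τ) = {∅, {37}, {38}, {39}, {37, 38}, {37, 39}, {37, 40}, {38, 39}, {37, 38, 39}, {37, 38, 40}, {37, 39, 40}, {37, 38, 39, 40}}.
int(A) = ⋃ {U ∈ τ : U ⊆ A}. Opens contained in A: ∅, {39}.
Taking the union of these: int(A) = {39}.
cl(A) = ⋂ {C closed : A ⊆ C}. Closed sets containing A: {37, 39}, {37, 38, 39}, {37, 39, 40}, {37, 38, 39, 40}.
Intersecting these: cl(A) = {37, 39}.
∂A = cl(A) ∖ int(A) = {37, 39} ∖ {39} = {37}.


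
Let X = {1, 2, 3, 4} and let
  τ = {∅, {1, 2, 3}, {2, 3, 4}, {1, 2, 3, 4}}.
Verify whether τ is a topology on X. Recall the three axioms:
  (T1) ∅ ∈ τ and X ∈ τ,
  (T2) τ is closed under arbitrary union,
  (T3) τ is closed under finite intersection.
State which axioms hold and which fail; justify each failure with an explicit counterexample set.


τ is NOT a topology on X.

Axiom (T1): ∅ ∈ τ? Yes; X ∈ τ? Yes.
Axiom (T2/T3): check pairwise unions and intersections of members of τ.
Counterexample for (T3): {1, 2, 3} ∩ {2, 3, 4} = {2, 3} ∉ τ. Therefore τ is NOT a topology.


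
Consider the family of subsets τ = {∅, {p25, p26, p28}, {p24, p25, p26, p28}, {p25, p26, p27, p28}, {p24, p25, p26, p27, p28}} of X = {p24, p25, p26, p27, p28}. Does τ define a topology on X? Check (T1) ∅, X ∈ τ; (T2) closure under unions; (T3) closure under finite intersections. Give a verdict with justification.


τ IS a topology on X.

Axiom (T1): ∅ ∈ τ? Yes; X ∈ τ? Yes.
Axiom (T2/T3): check pairwise unions and intersections of members of τ.
All pairwise intersections and unions checked — each lies in τ. Therefore τ satisfies (T1), (T2), (T3): it IS a topology on X.


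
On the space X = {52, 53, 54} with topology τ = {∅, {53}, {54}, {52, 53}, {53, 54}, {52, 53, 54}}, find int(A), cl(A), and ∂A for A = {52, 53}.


int(A) = {52, 53}, cl(A) = {52, 53}, ∂A = ∅.

Closed sets in (X, τ) are complements of opens:
  closed(X, τ) = {∅, {52}, {54}, {52, 53}, {52, 54}, {52, 53, 54}}.
int(A) = ⋃ {U ∈ τ : U ⊆ A}. Opens contained in A: ∅, {53}, {52, 53}.
Taking the union of these: int(A) = {52, 53}.
cl(A) = ⋂ {C closed : A ⊆ C}. Closed sets containing A: {52, 53}, {52, 53, 54}.
Intersecting these: cl(A) = {52, 53}.
∂A = cl(A) ∖ int(A) = {52, 53} ∖ {52, 53} = ∅.


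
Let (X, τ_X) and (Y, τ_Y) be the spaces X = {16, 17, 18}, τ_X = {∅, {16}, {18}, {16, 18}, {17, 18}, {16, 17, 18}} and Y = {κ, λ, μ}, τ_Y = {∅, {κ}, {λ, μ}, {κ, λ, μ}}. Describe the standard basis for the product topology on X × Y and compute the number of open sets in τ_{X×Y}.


Basis B = {∅ × ∅, {16} × {κ}, {18} × {κ}, {16, 18} × {κ}, {16} × {λ, μ}, {17, 18} × {κ}, {18} × {λ, μ}, {16} × {κ, λ, μ}, {16, 17, 18} × {κ}, {18} × {κ, λ, μ}, {16, 18} × {λ, μ}, {17, 18} × {λ, μ}, {16, 18} × {κ, λ, μ}, {16, 17, 18} × {λ, μ}, {17, 18} × {κ, λ, μ}, {16, 17, 18} × {κ, λ, μ}}; |τ_{X×Y}| = 36.

Enumerate products U × V with U ∈ τ_X, V ∈ τ_Y (deduplicated):
  ∅ × ∅ = {} (∅)
  {16} × {κ} = {(16,κ)}
  {18} × {κ} = {(18,κ)}
  {16, 18} × {κ} = {(16,κ), (18,κ)}
  {16} × {λ, μ} = {(16,λ), (16,μ)}
  {17, 18} × {κ} = {(17,κ), (18,κ)}
  {18} × {λ, μ} = {(18,λ), (18,μ)}
  {16} × {κ, λ, μ} = {(16,κ), (16,λ), (16,μ)}
  {16, 17, 18} × {κ} = {(16,κ), (17,κ), (18,κ)}
  {18} × {κ, λ, μ} = {(18,κ), (18,λ), (18,μ)}
  {16, 18} × {λ, μ} = {(16,λ), (16,μ), (18,λ), (18,μ)}
  {17, 18} × {λ, μ} = {(17,λ), (17,μ), (18,λ), (18,μ)}
  {16, 18} × {κ, λ, μ} = {(16,κ), (16,λ), (16,μ), (18,κ), (18,λ), (18,μ)}
  {16, 17, 18} × {λ, μ} = {(16,λ), (16,μ), (17,λ), (17,μ), (18,λ), (18,μ)}
  {17, 18} × {κ, λ, μ} = {(17,κ), (17,λ), (17,μ), (18,κ), (18,λ), (18,μ)}
  {16, 17, 18} × {κ, λ, μ} = {(16,κ), (16,λ), (16,μ), (17,κ), (17,λ), (17,μ), (18,κ), (18,λ), (18,μ)}
These 16 distinct sets form the basis B.
Close under arbitrary unions to get τ_{X×Y}; counting gives |τ_{X×Y}| = 36.
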